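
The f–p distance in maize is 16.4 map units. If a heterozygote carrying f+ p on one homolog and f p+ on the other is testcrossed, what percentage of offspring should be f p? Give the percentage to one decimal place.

A map distance of 16.4 map units corresponds to a recombination frequency of 0.164.
The F1 is f+ p / f p+, so f p is a recombinant gamete class with expected frequency r/2 = 0.164/2 = 0.0820.
That is 0.0820 = 8.2% of the progeny.

8.2%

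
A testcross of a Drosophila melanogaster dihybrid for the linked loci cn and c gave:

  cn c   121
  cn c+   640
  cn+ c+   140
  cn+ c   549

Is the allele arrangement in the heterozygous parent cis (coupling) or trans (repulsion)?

trans

The two most frequent classes are cn+ c (549) and cn c+ (640); these are the parental (non-recombinant) types.
So the F1 carried cn+ c on one chromosome and cn c+ on the other — the recessive alleles are on opposite chromosomes (trans / repulsion).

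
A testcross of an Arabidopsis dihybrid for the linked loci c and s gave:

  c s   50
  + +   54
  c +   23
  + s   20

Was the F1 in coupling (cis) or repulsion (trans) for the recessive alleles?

The two most frequent classes are + + (54) and c s (50); these are the parental (non-recombinant) types.
So the F1 carried + + on one chromosome and c s on the other — the recessive alleles are on the same chromosome (cis / coupling).

cis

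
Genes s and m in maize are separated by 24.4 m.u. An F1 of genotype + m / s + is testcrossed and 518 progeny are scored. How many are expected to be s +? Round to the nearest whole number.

196

A map distance of 24.4 m.u. corresponds to a recombination frequency of 0.244.
The F1 is + m / s +, so s + is a parental gamete class with expected frequency (1 − r)/2 = 0.756/2 = 0.3780.
Expected number = 0.3780 × 518 = 195.80 ≈ 196.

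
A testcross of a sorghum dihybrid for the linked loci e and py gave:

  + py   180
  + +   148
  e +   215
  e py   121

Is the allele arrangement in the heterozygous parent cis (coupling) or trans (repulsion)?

trans

The two most frequent classes are + py (180) and e + (215); these are the parental (non-recombinant) types.
So the F1 carried + py on one chromosome and e + on the other — the recessive alleles are on opposite chromosomes (trans / repulsion).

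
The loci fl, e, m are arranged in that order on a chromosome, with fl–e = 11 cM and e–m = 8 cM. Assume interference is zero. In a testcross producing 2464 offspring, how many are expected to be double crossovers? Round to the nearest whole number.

Map distances give recombination frequencies of 0.110 and 0.080 for the two intervals.
With no interference, expected double-crossover frequency = 0.110 × 0.080 = 0.00880.
Expected number = 0.00880 × 2464 = 21.68 ≈ 22.

22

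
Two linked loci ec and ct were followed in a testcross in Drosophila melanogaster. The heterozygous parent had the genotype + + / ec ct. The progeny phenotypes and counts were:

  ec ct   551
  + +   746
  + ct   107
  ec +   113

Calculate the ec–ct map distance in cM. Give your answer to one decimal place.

The recombinant classes are + ct and ec +: 107 + 113 = 220.
Recombination frequency = 220/1517 = 0.1450 ≈ 14.5%, i.e. 14.5 cM.

14.5 cM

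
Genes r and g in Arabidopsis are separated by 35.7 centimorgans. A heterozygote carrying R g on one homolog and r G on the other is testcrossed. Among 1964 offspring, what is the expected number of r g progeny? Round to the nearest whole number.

A map distance of 35.7 centimorgans corresponds to a recombination frequency of 0.357.
The F1 is R g / r G, so r g is a recombinant gamete class with expected frequency r/2 = 0.357/2 = 0.1785.
Expected number = 0.1785 × 1964 = 350.57 ≈ 351.

351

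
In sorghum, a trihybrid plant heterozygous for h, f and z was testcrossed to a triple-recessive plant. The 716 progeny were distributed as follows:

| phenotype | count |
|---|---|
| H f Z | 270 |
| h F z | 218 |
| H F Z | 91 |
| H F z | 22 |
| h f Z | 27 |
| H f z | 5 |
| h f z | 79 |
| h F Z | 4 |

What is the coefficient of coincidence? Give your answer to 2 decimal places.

The two most frequent reciprocal classes, H f Z and h F z, are the parental types, so the F1 was H f Z / h F z.
The two rarest classes, H f z and h F Z, are the double crossovers. Comparing them with the parentals, only the z allele has switched, so z is the middle locus and the order is f – z – h.
f–z: (170 + 9)/716 = 0.2500; z–h: (49 + 9)/716 = 0.0810.
Expected DCO frequency = 0.2500 × 0.0810 ≈ 0.02025; observed = 9/716 ≈ 0.01257.
Coefficient of coincidence = 0.01257/0.02025 ≈ 0.62.

0.62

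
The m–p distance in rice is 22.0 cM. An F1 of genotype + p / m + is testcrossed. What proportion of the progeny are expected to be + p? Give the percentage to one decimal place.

A map distance of 22.0 cM corresponds to a recombination frequency of 0.220.
The F1 is + p / m +, so + p is a parental gamete class with expected frequency (1 − r)/2 = 0.780/2 = 0.3900.
That is 0.3900 = 39.0% of the progeny.

39.0%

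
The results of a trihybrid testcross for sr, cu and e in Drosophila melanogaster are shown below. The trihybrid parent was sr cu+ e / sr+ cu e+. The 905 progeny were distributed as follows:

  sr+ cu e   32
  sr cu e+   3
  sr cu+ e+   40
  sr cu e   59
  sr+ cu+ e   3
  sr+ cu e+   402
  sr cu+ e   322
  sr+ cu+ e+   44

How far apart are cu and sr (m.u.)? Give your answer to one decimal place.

The two rarest classes, sr+ cu+ e and sr cu e+, are the double crossovers. Comparing them with the parentals, only the sr allele has switched, so sr is the middle locus and the order is e – sr – cu.
Crossovers in the sr–cu interval produce the single-crossover classes sr cu e and sr+ cu+ e+ (59 + 44 = 103) plus the double crossovers (6).
RF(sr–cu) = (103 + 6) / 905 = 109/905 = 0.1204 → 12.0 m.u.

12.0 m.u.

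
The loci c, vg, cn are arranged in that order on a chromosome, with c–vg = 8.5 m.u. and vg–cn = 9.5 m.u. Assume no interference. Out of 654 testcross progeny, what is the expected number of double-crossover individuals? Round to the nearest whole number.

5

Map distances give recombination frequencies of 0.085 and 0.095 for the two intervals.
With no interference, expected double-crossover frequency = 0.085 × 0.095 = 0.00808.
Expected number = 0.00808 × 654 = 5.28 ≈ 5.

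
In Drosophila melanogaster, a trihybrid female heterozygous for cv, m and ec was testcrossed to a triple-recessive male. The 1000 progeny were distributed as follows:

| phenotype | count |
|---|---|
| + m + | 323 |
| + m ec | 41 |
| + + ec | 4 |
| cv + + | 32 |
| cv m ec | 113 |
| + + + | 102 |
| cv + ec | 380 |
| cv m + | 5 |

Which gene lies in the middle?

cv

The two most frequent reciprocal classes, cv + ec and + m +, are the parental types, so the F1 was cv + ec / + m +.
The two rarest classes, + + ec and cv m +, are the double crossovers. Comparing them with the parentals, only the cv allele has switched, so cv is the middle locus and the order is ec – cv – m.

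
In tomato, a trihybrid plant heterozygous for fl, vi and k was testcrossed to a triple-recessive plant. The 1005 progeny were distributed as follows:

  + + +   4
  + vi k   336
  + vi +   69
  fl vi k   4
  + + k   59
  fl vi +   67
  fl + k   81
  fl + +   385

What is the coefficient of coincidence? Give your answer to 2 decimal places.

The two most frequent reciprocal classes, fl + + and + vi k, are the parental types, so the F1 was fl + + / + vi k.
The two rarest classes, + + + and fl vi k, are the double crossovers. Comparing them with the parentals, only the fl allele has switched, so fl is the middle locus and the order is k – fl – vi.
k–fl: (150 + 8)/1005 = 0.1572; fl–vi: (126 + 8)/1005 = 0.1333.
Expected DCO frequency = 0.1572 × 0.1333 ≈ 0.02095; observed = 8/1005 ≈ 0.00796.
Coefficient of coincidence = 0.00796/0.02095 ≈ 0.38.

0.38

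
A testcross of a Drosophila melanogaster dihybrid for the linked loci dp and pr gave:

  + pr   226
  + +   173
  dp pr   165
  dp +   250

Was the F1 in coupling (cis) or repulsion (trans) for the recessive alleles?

The two most frequent classes are + pr (226) and dp + (250); these are the parental (non-recombinant) types.
So the F1 carried + pr on one chromosome and dp + on the other — the recessive alleles are on opposite chromosomes (trans / repulsion).

trans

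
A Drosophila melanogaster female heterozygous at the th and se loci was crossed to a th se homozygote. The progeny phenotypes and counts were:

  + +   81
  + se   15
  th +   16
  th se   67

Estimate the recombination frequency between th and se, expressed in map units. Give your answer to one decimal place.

The two most frequent classes, + + (81) and th se (67), are the parental types, so the F1 was + + / th se.
The recombinant classes are + se and th +: 15 + 16 = 31.
Recombination frequency = 31/179 = 0.1732 ≈ 17.3%, i.e. 17.3 map units.

17.3 map units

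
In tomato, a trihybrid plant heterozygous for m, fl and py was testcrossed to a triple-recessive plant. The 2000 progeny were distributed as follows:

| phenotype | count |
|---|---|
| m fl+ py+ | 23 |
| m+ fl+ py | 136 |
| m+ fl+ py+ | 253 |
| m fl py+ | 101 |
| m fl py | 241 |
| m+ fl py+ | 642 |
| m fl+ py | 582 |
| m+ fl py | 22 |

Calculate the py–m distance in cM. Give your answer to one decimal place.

The two most frequent reciprocal classes, m fl+ py and m+ fl py+, are the parental types, so the F1 was m fl+ py / m+ fl py+.
The two rarest classes, m fl+ py+ and m+ fl py, are the double crossovers. Comparing them with the parentals, only the py allele has switched, so py is the middle locus and the order is fl – py – m.
Crossovers in the py–m interval produce the single-crossover classes m+ fl+ py and m fl py+ (136 + 101 = 237) plus the double crossovers (45).
RF(py–m) = (237 + 45) / 2000 = 282/2000 = 0.1410 → 14.1 cM.

14.1 cM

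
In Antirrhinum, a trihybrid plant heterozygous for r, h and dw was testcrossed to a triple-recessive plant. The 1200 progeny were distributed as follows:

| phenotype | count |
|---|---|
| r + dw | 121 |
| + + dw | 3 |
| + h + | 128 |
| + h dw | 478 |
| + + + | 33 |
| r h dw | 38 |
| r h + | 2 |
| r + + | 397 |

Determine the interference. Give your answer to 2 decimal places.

0.69

The two most frequent reciprocal classes, r + + and + h dw, are the parental types, so the F1 was r + + / + h dw.
The two rarest classes, r h + and + + dw, are the double crossovers. Comparing them with the parentals, only the h allele has switched, so h is the middle locus and the order is r – h – dw.
r–h: (71 + 5)/1200 = 0.0633; h–dw: (249 + 5)/1200 = 0.2117.
Expected DCO frequency = 0.0633 × 0.2117 ≈ 0.01340; observed = 5/1200 ≈ 0.00417.
Coefficient of coincidence = 0.00417/0.01340 ≈ 0.31; interference = 1 − 0.31 = 0.69.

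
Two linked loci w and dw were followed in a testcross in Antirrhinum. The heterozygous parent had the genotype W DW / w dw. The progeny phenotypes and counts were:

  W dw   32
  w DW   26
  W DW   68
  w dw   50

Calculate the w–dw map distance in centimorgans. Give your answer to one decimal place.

The recombinant classes are W dw and w DW: 32 + 26 = 58.
Recombination frequency = 58/176 = 0.3295 ≈ 33.0%, i.e. 33.0 centimorgans.

33.0 centimorgans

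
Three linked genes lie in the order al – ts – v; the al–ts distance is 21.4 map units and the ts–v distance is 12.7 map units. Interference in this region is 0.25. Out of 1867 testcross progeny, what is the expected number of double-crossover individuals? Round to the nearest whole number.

38

Map distances give recombination frequencies of 0.214 and 0.127 for the two intervals.
With interference 0.25 (so coincidence = 0.75), expected double-crossover frequency = 0.214 × 0.127 × 0.75 = 0.02038.
Expected number = 0.02038 × 1867 = 38.06 ≈ 38.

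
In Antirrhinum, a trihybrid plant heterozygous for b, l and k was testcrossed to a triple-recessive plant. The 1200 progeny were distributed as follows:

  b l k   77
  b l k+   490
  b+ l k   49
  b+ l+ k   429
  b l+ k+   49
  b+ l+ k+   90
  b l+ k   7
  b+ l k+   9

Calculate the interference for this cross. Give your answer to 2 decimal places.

The two most frequent reciprocal classes, b l k+ and b+ l+ k, are the parental types, so the F1 was b l k+ / b+ l+ k.
The two rarest classes, b+ l k+ and b l+ k, are the double crossovers. Comparing them with the parentals, only the b allele has switched, so b is the middle locus and the order is l – b – k.
l–b: (98 + 16)/1200 = 0.0950; b–k: (167 + 16)/1200 = 0.1525.
Expected DCO frequency = 0.0950 × 0.1525 ≈ 0.01449; observed = 16/1200 ≈ 0.01333.
Coefficient of coincidence = 0.01333/0.01449 ≈ 0.92; interference = 1 − 0.92 = 0.08.

0.08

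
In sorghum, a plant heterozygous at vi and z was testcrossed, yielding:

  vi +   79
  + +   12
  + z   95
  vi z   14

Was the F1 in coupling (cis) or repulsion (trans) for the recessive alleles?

The two most frequent classes are + z (95) and vi + (79); these are the parental (non-recombinant) types.
So the F1 carried + z on one chromosome and vi + on the other — the recessive alleles are on opposite chromosomes (trans / repulsion).

trans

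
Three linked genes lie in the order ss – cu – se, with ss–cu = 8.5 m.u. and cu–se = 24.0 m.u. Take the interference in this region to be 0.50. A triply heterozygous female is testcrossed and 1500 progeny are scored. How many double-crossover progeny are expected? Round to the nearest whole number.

Map distances give recombination frequencies of 0.085 and 0.240 for the two intervals.
With interference 0.50 (so coincidence = 0.50), expected double-crossover frequency = 0.085 × 0.240 × 0.50 = 0.01020.
Expected number = 0.01020 × 1500 = 15.30 ≈ 15.

15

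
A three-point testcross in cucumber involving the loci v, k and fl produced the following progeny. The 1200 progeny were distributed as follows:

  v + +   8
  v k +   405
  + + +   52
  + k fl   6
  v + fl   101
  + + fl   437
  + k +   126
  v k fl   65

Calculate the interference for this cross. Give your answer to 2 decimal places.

0.47

The two most frequent reciprocal classes, v k + and + + fl, are the parental types, so the F1 was v k + / + + fl.
The two rarest classes, v + + and + k fl, are the double crossovers. Comparing them with the parentals, only the k allele has switched, so k is the middle locus and the order is v – k – fl.
v–k: (227 + 14)/1200 = 0.2008; k–fl: (117 + 14)/1200 = 0.1092.
Expected DCO frequency = 0.2008 × 0.1092 ≈ 0.02193; observed = 14/1200 ≈ 0.01167.
Coefficient of coincidence = 0.01167/0.02193 ≈ 0.53; interference = 1 − 0.53 = 0.47.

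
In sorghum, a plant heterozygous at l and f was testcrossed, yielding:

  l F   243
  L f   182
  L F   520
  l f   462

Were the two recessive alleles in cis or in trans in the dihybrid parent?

The two most frequent classes are L F (520) and l f (462); these are the parental (non-recombinant) types.
So the F1 carried L F on one chromosome and l f on the other — the recessive alleles are on the same chromosome (cis / coupling).

cis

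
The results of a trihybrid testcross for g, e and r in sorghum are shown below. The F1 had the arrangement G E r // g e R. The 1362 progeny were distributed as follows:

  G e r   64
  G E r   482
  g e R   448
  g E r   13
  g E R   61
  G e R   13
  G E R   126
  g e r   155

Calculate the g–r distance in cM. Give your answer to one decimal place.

22.5 cM

The two rarest classes, g E r and G e R, are the double crossovers. Comparing them with the parentals, only the g allele has switched, so g is the middle locus and the order is e – g – r.
Crossovers in the g–r interval produce the single-crossover classes G E R and g e r (126 + 155 = 281) plus the double crossovers (26).
RF(g–r) = (281 + 26) / 1362 = 307/1362 = 0.2254 → 22.5 cM.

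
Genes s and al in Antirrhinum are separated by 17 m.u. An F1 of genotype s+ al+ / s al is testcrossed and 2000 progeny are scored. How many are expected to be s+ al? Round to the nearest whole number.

A map distance of 17 m.u. corresponds to a recombination frequency of 0.170.
The F1 is s+ al+ / s al, so s+ al is a recombinant gamete class with expected frequency r/2 = 0.170/2 = 0.0850.
Expected number = 0.0850 × 2000 = 170.00 ≈ 170.

170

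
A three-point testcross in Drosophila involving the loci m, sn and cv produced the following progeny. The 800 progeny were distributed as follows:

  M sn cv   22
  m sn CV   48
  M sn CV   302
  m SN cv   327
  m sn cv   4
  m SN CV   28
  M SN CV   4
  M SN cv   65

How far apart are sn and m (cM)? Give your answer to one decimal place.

The two most frequent reciprocal classes, m SN cv and M sn CV, are the parental types, so the F1 was m SN cv / M sn CV.
The two rarest classes, m sn cv and M SN CV, are the double crossovers. Comparing them with the parentals, only the sn allele has switched, so sn is the middle locus and the order is cv – sn – m.
Crossovers in the sn–m interval produce the single-crossover classes M SN cv and m sn CV (65 + 48 = 113) plus the double crossovers (8).
RF(sn–m) = (113 + 8) / 800 = 121/800 = 0.1512 → 15.1 cM.

15.1 cM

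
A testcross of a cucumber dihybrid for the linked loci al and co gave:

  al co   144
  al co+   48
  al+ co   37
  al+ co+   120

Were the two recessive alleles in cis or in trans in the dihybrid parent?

The two most frequent classes are al+ co+ (120) and al co (144); these are the parental (non-recombinant) types.
So the F1 carried al+ co+ on one chromosome and al co on the other — the recessive alleles are on the same chromosome (cis / coupling).

cis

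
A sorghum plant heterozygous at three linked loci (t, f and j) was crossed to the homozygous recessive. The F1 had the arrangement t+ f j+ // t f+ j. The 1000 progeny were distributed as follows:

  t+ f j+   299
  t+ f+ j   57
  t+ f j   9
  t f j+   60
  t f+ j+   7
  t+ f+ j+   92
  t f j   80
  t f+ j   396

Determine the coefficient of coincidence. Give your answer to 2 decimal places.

0.64

The two rarest classes, t+ f j and t f+ j+, are the double crossovers. Comparing them with the parentals, only the j allele has switched, so j is the middle locus and the order is f – j – t.
f–j: (172 + 16)/1000 = 0.1880; j–t: (117 + 16)/1000 = 0.1330.
Expected DCO frequency = 0.1880 × 0.1330 ≈ 0.02500; observed = 16/1000 ≈ 0.01600.
Coefficient of coincidence = 0.01600/0.02500 ≈ 0.64.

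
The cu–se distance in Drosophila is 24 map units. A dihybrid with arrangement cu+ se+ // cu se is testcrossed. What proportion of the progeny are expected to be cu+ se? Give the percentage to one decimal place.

A map distance of 24 map units corresponds to a recombination frequency of 0.240.
The F1 is cu+ se+ / cu se, so cu+ se is a recombinant gamete class with expected frequency r/2 = 0.240/2 = 0.1200.
That is 0.1200 = 12.0% of the progeny.

12.0%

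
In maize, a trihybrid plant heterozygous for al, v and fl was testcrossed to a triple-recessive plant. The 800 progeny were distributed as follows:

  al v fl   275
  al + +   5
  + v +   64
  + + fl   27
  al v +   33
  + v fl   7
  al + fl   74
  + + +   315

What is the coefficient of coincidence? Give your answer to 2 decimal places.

0.89

The two most frequent reciprocal classes, al v fl and + + +, are the parental types, so the F1 was al v fl / + + +.
The two rarest classes, + v fl and al + +, are the double crossovers. Comparing them with the parentals, only the al allele has switched, so al is the middle locus and the order is fl – al – v.
fl–al: (60 + 12)/800 = 0.0900; al–v: (138 + 12)/800 = 0.1875.
Expected DCO frequency = 0.0900 × 0.1875 ≈ 0.01688; observed = 12/800 ≈ 0.01500.
Coefficient of coincidence = 0.01500/0.01688 ≈ 0.89.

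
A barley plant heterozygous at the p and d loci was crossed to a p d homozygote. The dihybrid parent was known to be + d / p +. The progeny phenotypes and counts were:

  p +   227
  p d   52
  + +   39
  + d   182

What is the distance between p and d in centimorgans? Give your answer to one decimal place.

18.2 centimorgans

The recombinant classes are + + and p d: 39 + 52 = 91.
Recombination frequency = 91/500 = 0.1820 ≈ 18.2%, i.e. 18.2 centimorgans.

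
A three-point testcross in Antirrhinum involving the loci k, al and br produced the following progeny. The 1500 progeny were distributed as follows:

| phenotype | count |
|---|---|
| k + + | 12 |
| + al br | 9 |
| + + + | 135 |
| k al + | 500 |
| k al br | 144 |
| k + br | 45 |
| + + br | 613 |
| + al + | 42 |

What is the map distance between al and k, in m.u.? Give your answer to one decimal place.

The two most frequent reciprocal classes, + + br and k al +, are the parental types, so the F1 was + + br / k al +.
The two rarest classes, + al br and k + +, are the double crossovers. Comparing them with the parentals, only the al allele has switched, so al is the middle locus and the order is k – al – br.
Crossovers in the k–al interval produce the single-crossover classes k + br and + al + (45 + 42 = 87) plus the double crossovers (21).
RF(k–al) = (87 + 21) / 1500 = 108/1500 = 0.0720 → 7.2 m.u.

7.2 m.u.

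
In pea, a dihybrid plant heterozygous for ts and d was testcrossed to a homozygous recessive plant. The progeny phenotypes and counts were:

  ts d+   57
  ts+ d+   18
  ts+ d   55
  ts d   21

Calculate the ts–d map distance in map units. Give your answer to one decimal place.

The two most frequent classes, ts+ d (55) and ts d+ (57), are the parental types, so the F1 was ts+ d / ts d+.
The recombinant classes are ts+ d+ and ts d: 18 + 21 = 39.
Recombination frequency = 39/151 = 0.2583 ≈ 25.8%, i.e. 25.8 map units.

25.8 map units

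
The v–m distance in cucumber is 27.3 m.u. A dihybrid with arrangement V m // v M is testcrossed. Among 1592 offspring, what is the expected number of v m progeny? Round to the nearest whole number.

A map distance of 27.3 m.u. corresponds to a recombination frequency of 0.273.
The F1 is V m / v M, so v m is a recombinant gamete class with expected frequency r/2 = 0.273/2 = 0.1365.
Expected number = 0.1365 × 1592 = 217.31 ≈ 217.

217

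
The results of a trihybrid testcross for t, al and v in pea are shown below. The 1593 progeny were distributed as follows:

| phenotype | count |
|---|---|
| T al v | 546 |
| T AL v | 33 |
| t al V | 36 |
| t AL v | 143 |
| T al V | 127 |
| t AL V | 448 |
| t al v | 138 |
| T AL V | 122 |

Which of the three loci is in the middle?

al

The two most frequent reciprocal classes, T al v and t AL V, are the parental types, so the F1 was T al v / t AL V.
The two rarest classes, T AL v and t al V, are the double crossovers. Comparing them with the parentals, only the al allele has switched, so al is the middle locus and the order is t – al – v.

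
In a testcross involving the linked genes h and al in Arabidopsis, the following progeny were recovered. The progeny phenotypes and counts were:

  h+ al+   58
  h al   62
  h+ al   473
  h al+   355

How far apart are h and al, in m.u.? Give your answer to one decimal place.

The two most frequent classes, h+ al (473) and h al+ (355), are the parental types, so the F1 was h+ al / h al+.
The recombinant classes are h+ al+ and h al: 58 + 62 = 120.
Recombination frequency = 120/948 = 0.1266 ≈ 12.7%, i.e. 12.7 m.u.

12.7 m.u.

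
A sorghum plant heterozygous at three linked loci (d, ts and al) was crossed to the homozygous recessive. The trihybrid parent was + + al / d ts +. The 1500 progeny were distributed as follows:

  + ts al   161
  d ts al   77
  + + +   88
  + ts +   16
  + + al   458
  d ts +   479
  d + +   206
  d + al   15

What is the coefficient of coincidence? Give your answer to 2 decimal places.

0.60

The two rarest classes, d + al and + ts +, are the double crossovers. Comparing them with the parentals, only the d allele has switched, so d is the middle locus and the order is ts – d – al.
ts–d: (367 + 31)/1500 = 0.2653; d–al: (165 + 31)/1500 = 0.1307.
Expected DCO frequency = 0.2653 × 0.1307 ≈ 0.03467; observed = 31/1500 ≈ 0.02067.
Coefficient of coincidence = 0.02067/0.03467 ≈ 0.60.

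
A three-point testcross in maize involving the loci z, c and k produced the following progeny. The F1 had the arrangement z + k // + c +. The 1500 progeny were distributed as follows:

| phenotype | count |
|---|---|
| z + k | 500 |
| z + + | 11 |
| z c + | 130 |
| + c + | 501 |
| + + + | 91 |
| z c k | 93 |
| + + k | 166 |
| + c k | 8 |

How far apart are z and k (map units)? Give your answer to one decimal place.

21.0 map units

The two rarest classes, z + + and + c k, are the double crossovers. Comparing them with the parentals, only the k allele has switched, so k is the middle locus and the order is z – k – c.
Crossovers in the z–k interval produce the single-crossover classes + + k and z c + (166 + 130 = 296) plus the double crossovers (19).
RF(z–k) = (296 + 19) / 1500 = 315/1500 = 0.2100 → 21.0 map units.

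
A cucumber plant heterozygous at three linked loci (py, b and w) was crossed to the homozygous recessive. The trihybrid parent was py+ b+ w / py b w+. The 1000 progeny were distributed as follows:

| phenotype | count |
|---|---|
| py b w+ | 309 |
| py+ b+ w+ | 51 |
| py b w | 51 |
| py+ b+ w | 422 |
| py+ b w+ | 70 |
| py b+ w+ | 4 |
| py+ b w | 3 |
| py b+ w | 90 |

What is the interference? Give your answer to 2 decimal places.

0.62

The two rarest classes, py+ b w and py b+ w+, are the double crossovers. Comparing them with the parentals, only the b allele has switched, so b is the middle locus and the order is w – b – py.
w–b: (102 + 7)/1000 = 0.1090; b–py: (160 + 7)/1000 = 0.1670.
Expected DCO frequency = 0.1090 × 0.1670 ≈ 0.01820; observed = 7/1000 ≈ 0.00700.
Coefficient of coincidence = 0.00700/0.01820 ≈ 0.38; interference = 1 − 0.38 = 0.62.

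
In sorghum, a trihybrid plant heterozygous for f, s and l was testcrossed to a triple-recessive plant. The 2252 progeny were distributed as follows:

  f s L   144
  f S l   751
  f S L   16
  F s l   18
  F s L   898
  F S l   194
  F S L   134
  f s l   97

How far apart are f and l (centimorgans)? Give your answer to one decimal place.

The two most frequent reciprocal classes, f S l and F s L, are the parental types, so the F1 was f S l / F s L.
The two rarest classes, f S L and F s l, are the double crossovers. Comparing them with the parentals, only the l allele has switched, so l is the middle locus and the order is s – l – f.
Crossovers in the l–f interval produce the single-crossover classes F S l and f s L (194 + 144 = 338) plus the double crossovers (34).
RF(l–f) = (338 + 34) / 2252 = 372/2252 = 0.1652 → 16.5 centimorgans.

16.5 centimorgans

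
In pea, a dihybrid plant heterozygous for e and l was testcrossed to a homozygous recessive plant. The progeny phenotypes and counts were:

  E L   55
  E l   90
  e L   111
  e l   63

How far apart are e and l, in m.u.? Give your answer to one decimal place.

37.0 m.u.

The two most frequent classes, E l (90) and e L (111), are the parental types, so the F1 was E l / e L.
The recombinant classes are E L and e l: 55 + 63 = 118.
Recombination frequency = 118/319 = 0.3699 ≈ 37.0%, i.e. 37.0 m.u.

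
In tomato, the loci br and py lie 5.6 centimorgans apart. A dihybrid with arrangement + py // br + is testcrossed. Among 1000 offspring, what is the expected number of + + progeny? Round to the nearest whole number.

28

A map distance of 5.6 centimorgans corresponds to a recombination frequency of 0.056.
The F1 is + py / br +, so + + is a recombinant gamete class with expected frequency r/2 = 0.056/2 = 0.0280.
Expected number = 0.0280 × 1000 = 28.00 ≈ 28.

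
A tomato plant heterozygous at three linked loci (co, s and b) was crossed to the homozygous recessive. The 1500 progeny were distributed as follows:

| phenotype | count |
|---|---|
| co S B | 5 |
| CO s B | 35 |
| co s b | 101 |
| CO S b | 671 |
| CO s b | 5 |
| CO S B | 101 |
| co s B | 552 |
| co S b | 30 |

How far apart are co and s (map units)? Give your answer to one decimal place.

5.0 map units

The two most frequent reciprocal classes, co s B and CO S b, are the parental types, so the F1 was co s B / CO S b.
The two rarest classes, co S B and CO s b, are the double crossovers. Comparing them with the parentals, only the s allele has switched, so s is the middle locus and the order is co – s – b.
Crossovers in the co–s interval produce the single-crossover classes CO s B and co S b (35 + 30 = 65) plus the double crossovers (10).
RF(co–s) = (65 + 10) / 1500 = 75/1500 = 0.0500 → 5.0 map units.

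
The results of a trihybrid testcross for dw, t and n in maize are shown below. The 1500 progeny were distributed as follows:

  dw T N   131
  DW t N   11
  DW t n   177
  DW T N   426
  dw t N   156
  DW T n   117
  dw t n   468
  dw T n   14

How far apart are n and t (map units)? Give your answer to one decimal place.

The two most frequent reciprocal classes, DW T N and dw t n, are the parental types, so the F1 was DW T N / dw t n.
The two rarest classes, DW t N and dw T n, are the double crossovers. Comparing them with the parentals, only the t allele has switched, so t is the middle locus and the order is dw – t – n.
Crossovers in the t–n interval produce the single-crossover classes DW T n and dw t N (117 + 156 = 273) plus the double crossovers (25).
RF(t–n) = (273 + 25) / 1500 = 298/1500 = 0.1987 → 19.9 map units.

19.9 map units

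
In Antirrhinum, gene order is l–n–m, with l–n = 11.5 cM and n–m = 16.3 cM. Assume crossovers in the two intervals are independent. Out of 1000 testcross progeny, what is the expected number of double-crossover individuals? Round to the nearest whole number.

Map distances give recombination frequencies of 0.115 and 0.163 for the two intervals.
With no interference, expected double-crossover frequency = 0.115 × 0.163 = 0.01875.
Expected number = 0.01875 × 1000 = 18.75 ≈ 19.

19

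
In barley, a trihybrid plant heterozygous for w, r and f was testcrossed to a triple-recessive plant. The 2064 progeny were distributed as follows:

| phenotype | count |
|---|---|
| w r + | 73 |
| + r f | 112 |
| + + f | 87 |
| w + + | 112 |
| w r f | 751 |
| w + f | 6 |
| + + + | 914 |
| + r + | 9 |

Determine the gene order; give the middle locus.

The two most frequent reciprocal classes, + + + and w r f, are the parental types, so the F1 was + + + / w r f.
The two rarest classes, + r + and w + f, are the double crossovers. Comparing them with the parentals, only the r allele has switched, so r is the middle locus and the order is f – r – w.

r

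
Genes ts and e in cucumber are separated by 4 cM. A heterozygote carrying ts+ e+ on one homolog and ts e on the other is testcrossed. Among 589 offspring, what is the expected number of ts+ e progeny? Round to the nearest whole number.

12

A map distance of 4 cM corresponds to a recombination frequency of 0.040.
The F1 is ts+ e+ / ts e, so ts+ e is a recombinant gamete class with expected frequency r/2 = 0.040/2 = 0.0200.
Expected number = 0.0200 × 589 = 11.78 ≈ 12.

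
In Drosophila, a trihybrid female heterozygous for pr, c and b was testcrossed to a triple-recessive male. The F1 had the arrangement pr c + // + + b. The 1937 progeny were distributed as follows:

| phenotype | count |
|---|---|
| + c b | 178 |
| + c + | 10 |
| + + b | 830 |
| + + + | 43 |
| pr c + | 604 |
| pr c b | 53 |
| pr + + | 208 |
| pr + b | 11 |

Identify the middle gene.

The two rarest classes, + c + and pr + b, are the double crossovers. Comparing them with the parentals, only the pr allele has switched, so pr is the middle locus and the order is c – pr – b.

pr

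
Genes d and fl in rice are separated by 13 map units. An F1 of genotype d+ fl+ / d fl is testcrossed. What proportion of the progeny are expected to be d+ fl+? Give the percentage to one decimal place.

43.5%

A map distance of 13 map units corresponds to a recombination frequency of 0.130.
The F1 is d+ fl+ / d fl, so d+ fl+ is a parental gamete class with expected frequency (1 − r)/2 = 0.870/2 = 0.4350.
That is 0.4350 = 43.5% of the progeny.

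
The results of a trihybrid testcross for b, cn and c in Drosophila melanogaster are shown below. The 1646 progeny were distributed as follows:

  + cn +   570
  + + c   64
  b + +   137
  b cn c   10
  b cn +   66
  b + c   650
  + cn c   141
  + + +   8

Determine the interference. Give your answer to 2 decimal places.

0.32

The two most frequent reciprocal classes, + cn + and b + c, are the parental types, so the F1 was + cn + / b + c.
The two rarest classes, + + + and b cn c, are the double crossovers. Comparing them with the parentals, only the cn allele has switched, so cn is the middle locus and the order is b – cn – c.
b–cn: (130 + 18)/1646 = 0.0899; cn–c: (278 + 18)/1646 = 0.1798.
Expected DCO frequency = 0.0899 × 0.1798 ≈ 0.01616; observed = 18/1646 ≈ 0.01094.
Coefficient of coincidence = 0.01094/0.01616 ≈ 0.68; interference = 1 − 0.68 = 0.32.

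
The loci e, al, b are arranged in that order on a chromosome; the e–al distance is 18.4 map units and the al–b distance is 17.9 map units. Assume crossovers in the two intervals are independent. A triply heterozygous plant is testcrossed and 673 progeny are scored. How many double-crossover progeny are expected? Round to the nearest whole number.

Map distances give recombination frequencies of 0.184 and 0.179 for the two intervals.
With no interference, expected double-crossover frequency = 0.184 × 0.179 = 0.03294.
Expected number = 0.03294 × 673 = 22.17 ≈ 22.

22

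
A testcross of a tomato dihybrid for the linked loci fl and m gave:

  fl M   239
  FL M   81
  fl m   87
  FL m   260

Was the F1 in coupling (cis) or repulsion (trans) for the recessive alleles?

trans

The two most frequent classes are FL m (260) and fl M (239); these are the parental (non-recombinant) types.
So the F1 carried FL m on one chromosome and fl M on the other — the recessive alleles are on opposite chromosomes (trans / repulsion).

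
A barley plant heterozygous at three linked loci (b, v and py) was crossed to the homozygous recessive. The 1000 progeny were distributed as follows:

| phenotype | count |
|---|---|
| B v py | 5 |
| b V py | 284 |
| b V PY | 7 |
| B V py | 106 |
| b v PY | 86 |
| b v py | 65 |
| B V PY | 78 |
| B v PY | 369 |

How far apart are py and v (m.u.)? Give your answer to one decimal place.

15.5 m.u.

The two most frequent reciprocal classes, b V py and B v PY, are the parental types, so the F1 was b V py / B v PY.
The two rarest classes, b V PY and B v py, are the double crossovers. Comparing them with the parentals, only the py allele has switched, so py is the middle locus and the order is b – py – v.
Crossovers in the py–v interval produce the single-crossover classes b v py and B V PY (65 + 78 = 143) plus the double crossovers (12).
RF(py–v) = (143 + 12) / 1000 = 155/1000 = 0.1550 → 15.5 m.u.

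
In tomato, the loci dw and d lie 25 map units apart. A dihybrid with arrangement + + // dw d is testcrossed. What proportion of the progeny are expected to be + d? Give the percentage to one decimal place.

A map distance of 25 map units corresponds to a recombination frequency of 0.250.
The F1 is + + / dw d, so + d is a recombinant gamete class with expected frequency r/2 = 0.250/2 = 0.1250.
That is 0.1250 = 12.5% of the progeny.

12.5%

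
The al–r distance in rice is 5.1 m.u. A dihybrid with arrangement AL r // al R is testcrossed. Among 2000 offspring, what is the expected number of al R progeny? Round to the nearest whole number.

A map distance of 5.1 m.u. corresponds to a recombination frequency of 0.051.
The F1 is AL r / al R, so al R is a parental gamete class with expected frequency (1 − r)/2 = 0.949/2 = 0.4745.
Expected number = 0.4745 × 2000 = 949.00 ≈ 949.

949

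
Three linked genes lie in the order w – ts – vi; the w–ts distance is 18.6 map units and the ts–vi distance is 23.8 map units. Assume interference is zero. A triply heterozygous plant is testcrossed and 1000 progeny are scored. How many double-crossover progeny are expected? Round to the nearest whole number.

44

Map distances give recombination frequencies of 0.186 and 0.238 for the two intervals.
With no interference, expected double-crossover frequency = 0.186 × 0.238 = 0.04427.
Expected number = 0.04427 × 1000 = 44.27 ≈ 44.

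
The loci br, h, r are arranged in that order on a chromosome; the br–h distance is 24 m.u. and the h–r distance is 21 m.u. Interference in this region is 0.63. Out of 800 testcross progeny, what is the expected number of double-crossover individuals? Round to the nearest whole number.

Map distances give recombination frequencies of 0.240 and 0.210 for the two intervals.
With interference 0.63 (so coincidence = 0.37), expected double-crossover frequency = 0.240 × 0.210 × 0.37 = 0.01865.
Expected number = 0.01865 × 800 = 14.92 ≈ 15.

15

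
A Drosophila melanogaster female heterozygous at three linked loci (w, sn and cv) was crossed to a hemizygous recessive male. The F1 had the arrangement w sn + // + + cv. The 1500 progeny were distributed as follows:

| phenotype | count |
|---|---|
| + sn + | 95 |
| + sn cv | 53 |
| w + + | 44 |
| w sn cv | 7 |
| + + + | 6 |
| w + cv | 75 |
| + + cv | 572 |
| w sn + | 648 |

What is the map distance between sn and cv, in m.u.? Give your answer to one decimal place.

7.3 m.u.

The two rarest classes, w sn cv and + + +, are the double crossovers. Comparing them with the parentals, only the cv allele has switched, so cv is the middle locus and the order is w – cv – sn.
Crossovers in the cv–sn interval produce the single-crossover classes w + + and + sn cv (44 + 53 = 97) plus the double crossovers (13).
RF(cv–sn) = (97 + 13) / 1500 = 110/1500 = 0.0733 → 7.3 m.u.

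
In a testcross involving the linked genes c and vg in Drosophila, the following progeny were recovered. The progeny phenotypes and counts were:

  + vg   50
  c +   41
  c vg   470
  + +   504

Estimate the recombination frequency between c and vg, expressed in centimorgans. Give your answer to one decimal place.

The two most frequent classes, + + (504) and c vg (470), are the parental types, so the F1 was + + / c vg.
The recombinant classes are + vg and c +: 50 + 41 = 91.
Recombination frequency = 91/1065 = 0.0854 ≈ 8.5%, i.e. 8.5 centimorgans.

8.5 centimorgans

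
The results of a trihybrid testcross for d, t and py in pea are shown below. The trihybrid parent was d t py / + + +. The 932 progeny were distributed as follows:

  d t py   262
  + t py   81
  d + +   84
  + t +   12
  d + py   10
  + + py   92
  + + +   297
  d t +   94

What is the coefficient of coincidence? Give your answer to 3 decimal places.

The two rarest classes, d + py and + t +, are the double crossovers. Comparing them with the parentals, only the t allele has switched, so t is the middle locus and the order is py – t – d.
py–t: (186 + 22)/932 = 0.2232; t–d: (165 + 22)/932 = 0.2006.
Expected DCO frequency = 0.2232 × 0.2006 ≈ 0.04477; observed = 22/932 ≈ 0.02361.
Coefficient of coincidence = 0.02361/0.04477 ≈ 0.527.

0.527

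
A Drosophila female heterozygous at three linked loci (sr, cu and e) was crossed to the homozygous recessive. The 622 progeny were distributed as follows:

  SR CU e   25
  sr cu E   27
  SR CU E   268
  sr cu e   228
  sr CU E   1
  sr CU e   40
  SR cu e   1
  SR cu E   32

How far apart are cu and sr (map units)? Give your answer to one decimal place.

11.9 map units

The two most frequent reciprocal classes, sr cu e and SR CU E, are the parental types, so the F1 was sr cu e / SR CU E.
The two rarest classes, SR cu e and sr CU E, are the double crossovers. Comparing them with the parentals, only the sr allele has switched, so sr is the middle locus and the order is e – sr – cu.
Crossovers in the sr–cu interval produce the single-crossover classes sr CU e and SR cu E (40 + 32 = 72) plus the double crossovers (2).
RF(sr–cu) = (72 + 2) / 622 = 74/622 = 0.1190 → 11.9 map units.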